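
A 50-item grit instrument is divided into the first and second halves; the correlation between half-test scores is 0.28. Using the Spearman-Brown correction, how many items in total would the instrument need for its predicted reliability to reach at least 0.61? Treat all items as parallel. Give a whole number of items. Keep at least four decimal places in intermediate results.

101

r_full = 2(0.28)/(1 + 0.28) = 0.4375
Solve Spearman-Brown for n: n = 0.61(1 − 0.4375) / [0.4375(1 − 0.61)] = 2.0110
Required items = 2.0110 × 50 = 100.55, so 101 items.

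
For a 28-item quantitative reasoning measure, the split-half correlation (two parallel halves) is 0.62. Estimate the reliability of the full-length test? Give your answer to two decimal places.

Each half is half the length of the full test, so the full test is n = 2 times a half.
r_full = 2r_hh / (1 + r_hh) = 2 × 0.62 / (1 + 0.62)
r_full = 1.2400 / 1.6200 ≈ 0.7654

0.77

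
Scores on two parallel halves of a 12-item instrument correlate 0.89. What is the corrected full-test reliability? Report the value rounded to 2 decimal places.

Each half is half the length of the full test, so the full test is n = 2 times a half.
r_full = 2(0.89) / (1 + 0.89)
       = 1.7800 / 1.8900 = 0.9418

0.94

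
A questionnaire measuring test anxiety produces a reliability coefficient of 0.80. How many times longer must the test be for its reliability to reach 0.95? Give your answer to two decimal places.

Invert Spearman-Brown to solve for n:
n = r_target (1 − r_old) / [ r_old (1 − r_target) ]
n = [0.95 × 0.20] / [0.80 × 0.05]
n = 0.1900 / 0.0400 ≈ 4.7500

4.75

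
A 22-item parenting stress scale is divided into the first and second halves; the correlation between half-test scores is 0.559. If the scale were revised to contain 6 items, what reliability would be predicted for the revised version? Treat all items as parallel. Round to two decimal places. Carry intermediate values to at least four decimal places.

0.41

Spearman-Brown correction (n = 2): r_full = 2·0.559/(1 + 0.559) = 0.7171
Then adjust to 6 items: n = 6/22 = 0.2727
r_new = n·r_full / (1 + (n − 1)·r_full) = 0.1956 / 0.4785 ≈ 0.4088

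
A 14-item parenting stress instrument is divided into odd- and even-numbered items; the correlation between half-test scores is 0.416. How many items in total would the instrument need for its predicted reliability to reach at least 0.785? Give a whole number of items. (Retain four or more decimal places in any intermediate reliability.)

36

Corrected full-test reliability: r_full = 2 × 0.416 / (1 + 0.416) ≈ 0.5876
Solve Spearman-Brown for n: n = 0.785(1 − 0.5876) / [0.5876(1 − 0.785)] = 2.5625
Required items = 2.5625 × 14 = 35.88, so 36 items.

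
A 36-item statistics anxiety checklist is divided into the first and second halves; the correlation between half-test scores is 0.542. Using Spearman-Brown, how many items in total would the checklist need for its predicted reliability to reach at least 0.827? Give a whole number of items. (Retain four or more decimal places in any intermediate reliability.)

r_full = 2(0.542)/(1 + 0.542) = 0.7030
n = r_tgt(1 − r_full) / [r_full(1 − r_tgt)] = 0.827 × 0.2970 / (0.7030 × 0.173) ≈ 2.0196
Items = 2.0196 × 36 ≈ 72.71 → 73

73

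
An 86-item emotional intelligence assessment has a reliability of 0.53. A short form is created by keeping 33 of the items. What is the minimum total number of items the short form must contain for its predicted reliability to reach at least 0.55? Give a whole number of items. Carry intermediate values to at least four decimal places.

First, r for the 33-item form: n = 33/86 = 0.3837, so r_33 = 0.3837·0.53/(1 + (0.3837 − 1)·0.53) = 0.3020
Length factor from the short form to reach 0.55: n' = 0.55(1 − 0.3020) / [0.3020(1 − 0.55)] ≈ 2.8249
Total items = 2.8249 × 33 = 93.22, rounded up to 94.

94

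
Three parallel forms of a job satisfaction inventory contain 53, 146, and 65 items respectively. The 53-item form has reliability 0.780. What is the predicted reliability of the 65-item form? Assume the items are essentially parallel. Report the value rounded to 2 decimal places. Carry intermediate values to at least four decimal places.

0.81

Only the ratio of lengths matters: n = 65/53 = 1.2264
r_{65} = n·r / (1 + (n − 1)·r) = 0.9566 / 1.1766 ≈ 0.8130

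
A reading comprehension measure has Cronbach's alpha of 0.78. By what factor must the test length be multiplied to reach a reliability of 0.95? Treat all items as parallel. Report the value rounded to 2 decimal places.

5.36

n = [0.95 × 0.22] / [0.78 × 0.05]
  = 0.2090 / 0.0390 = 5.3590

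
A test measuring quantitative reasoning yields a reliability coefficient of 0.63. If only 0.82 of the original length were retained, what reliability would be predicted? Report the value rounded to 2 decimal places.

0.58

Apply the Spearman-Brown prophecy formula, r' = nr / [1 + (n − 1)r]:
r_new = (0.82 × 0.63) / (1 + (0.82 − 1) × 0.63)
     = 0.5166 / 0.8866 = 0.5827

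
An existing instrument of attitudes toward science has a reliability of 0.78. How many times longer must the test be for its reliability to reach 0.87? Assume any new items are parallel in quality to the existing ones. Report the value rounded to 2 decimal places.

1.89

Spearman-Brown solved for the length factor n:
n = r*(1 − r) / [ r (1 − r*) ]
n = [0.87 × 0.22] / [0.78 × 0.13]
n = 0.1914 / 0.1014 ≈ 1.8876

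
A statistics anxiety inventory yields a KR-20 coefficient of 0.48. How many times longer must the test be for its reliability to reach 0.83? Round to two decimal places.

5.29

n = 0.83 × (1 − 0.48) / [ 0.48 × (1 − 0.83) ]
n = 0.4316 / 0.0816 ≈ 5.2892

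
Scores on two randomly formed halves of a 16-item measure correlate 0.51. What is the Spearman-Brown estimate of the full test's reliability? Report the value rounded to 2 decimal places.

0.68

The full test is twice the length of either half (n = 2).
r_full = 2(0.51) / (1 + 0.51)
       = 1.0200 / 1.5100 = 0.6755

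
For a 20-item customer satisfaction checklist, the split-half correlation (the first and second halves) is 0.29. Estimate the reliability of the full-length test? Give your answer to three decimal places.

Apply the Spearman-Brown correction with n = 2:
r_full = 2(0.29) / (1 + 0.29)
r_full = 0.5800 / 1.2900 ≈ 0.4496

0.450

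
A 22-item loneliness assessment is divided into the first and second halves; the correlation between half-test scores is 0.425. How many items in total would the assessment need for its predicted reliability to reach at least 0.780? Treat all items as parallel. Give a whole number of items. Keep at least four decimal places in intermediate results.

r_full = 2(0.425)/(1 + 0.425) = 0.5965
Solve Spearman-Brown for n: n = 0.780(1 − 0.5965) / [0.5965(1 − 0.780)] = 2.3983
Items = 2.3983 × 22 ≈ 52.76 → 53

53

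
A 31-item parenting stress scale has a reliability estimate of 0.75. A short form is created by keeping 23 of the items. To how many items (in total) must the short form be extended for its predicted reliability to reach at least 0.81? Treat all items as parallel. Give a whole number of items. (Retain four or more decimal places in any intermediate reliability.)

45

First, r for the 23-item form: n = 23/31 = 0.7419, so r_23 = 0.7419·0.75/(1 + (0.7419 − 1)·0.75) = 0.6900
Then solve for n' with r_old = 0.6900, r_target = 0.81: n' = 0.81(1 − 0.6900)/[0.6900(1 − 0.81)] = 1.9153
Items = 1.9153 × 23 ≈ 44.05 → 45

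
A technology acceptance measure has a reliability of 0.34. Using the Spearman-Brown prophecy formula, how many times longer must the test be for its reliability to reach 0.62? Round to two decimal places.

n = 0.62 × (1 − 0.34) / [ 0.34 × (1 − 0.62) ]
  = 0.4092 / 0.1292 = 3.1672

3.17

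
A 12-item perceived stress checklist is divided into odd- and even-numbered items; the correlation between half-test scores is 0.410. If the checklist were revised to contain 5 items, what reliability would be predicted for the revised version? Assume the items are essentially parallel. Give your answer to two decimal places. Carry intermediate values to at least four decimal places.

0.37

Spearman-Brown correction (n = 2): r_full = 2·0.410/(1 + 0.410) = 0.5816
Length factor from 12 to 5 items: n = 5/12 = 0.4167
r_new = n·r_full / (1 + (n − 1)·r_full) = 0.2424 / 0.6608 ≈ 0.3668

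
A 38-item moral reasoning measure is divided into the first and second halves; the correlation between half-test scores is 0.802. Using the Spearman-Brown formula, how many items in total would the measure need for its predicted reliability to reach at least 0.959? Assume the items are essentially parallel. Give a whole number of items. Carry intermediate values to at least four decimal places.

r_full = 2(0.802)/(1 + 0.802) = 0.8901
n = r_tgt(1 − r_full) / [r_full(1 − r_tgt)] = 0.959 × 0.1099 / (0.8901 × 0.041) ≈ 2.8880
Items = 2.8880 × 38 ≈ 109.74 → 110

110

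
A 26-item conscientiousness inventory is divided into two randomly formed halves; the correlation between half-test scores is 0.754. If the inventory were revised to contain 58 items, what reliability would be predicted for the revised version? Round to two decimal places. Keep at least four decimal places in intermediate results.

First correct the split-half correlation to full-test reliability: r_full = 2 × 0.754 / (1 + 0.754) ≈ 0.8597
Then adjust to 58 items: n = 58/26 = 2.2308
r_new = n·r_full / (1 + (n − 1)·r_full) = 1.9178 / 2.0581 ≈ 0.9318

0.93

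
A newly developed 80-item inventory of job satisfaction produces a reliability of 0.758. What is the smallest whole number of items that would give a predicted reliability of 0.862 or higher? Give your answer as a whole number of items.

Invert Spearman-Brown to solve for n:
n = r*(1 − r) / [ r (1 − r*) ]
n = 0.862 × (1 − 0.758) / [ 0.758 × (1 − 0.862) ]
n = 0.208604 / 0.104604 ≈ 1.9942
1.9942 × 80 = 159.54 → 160 items

160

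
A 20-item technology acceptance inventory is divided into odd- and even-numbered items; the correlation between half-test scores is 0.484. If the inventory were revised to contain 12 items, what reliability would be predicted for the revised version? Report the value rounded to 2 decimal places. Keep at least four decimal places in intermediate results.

First correct the split-half correlation to full-test reliability: r_full = 2 × 0.484 / (1 + 0.484) ≈ 0.6523
Length factor from 20 to 12 items: n = 12/20 = 0.6000
r_new = n·r_full / (1 + (n − 1)·r_full) = 0.3914 / 0.7391 ≈ 0.5296

0.53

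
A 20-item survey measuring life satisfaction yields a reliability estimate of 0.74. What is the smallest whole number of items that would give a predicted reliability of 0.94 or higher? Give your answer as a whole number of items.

111

Rearranging the Spearman-Brown formula for n,
n = r_target (1 − r_old) / [ r_old (1 − r_target) ]
n = [0.94 × 0.26] / [0.74 × 0.06]
  = 0.2444 / 0.0444 = 5.5045
So the test needs 5.5045 × 20 ≈ 110.09 items; rounding up, 111.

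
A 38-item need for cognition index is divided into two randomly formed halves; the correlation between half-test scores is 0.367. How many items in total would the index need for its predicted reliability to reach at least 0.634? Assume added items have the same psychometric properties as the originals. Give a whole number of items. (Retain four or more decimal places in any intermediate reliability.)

57

r_full = 2(0.367)/(1 + 0.367) = 0.5369
Solve Spearman-Brown for n: n = 0.634(1 − 0.5369) / [0.5369(1 − 0.634)] = 1.4941
Required items = 1.4941 × 38 = 56.78, so 57 items.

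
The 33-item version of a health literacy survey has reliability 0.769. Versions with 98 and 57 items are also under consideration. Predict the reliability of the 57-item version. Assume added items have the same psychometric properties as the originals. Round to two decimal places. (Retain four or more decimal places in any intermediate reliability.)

0.85

The 98-item form is not needed; work directly from the 33-item form with n = 57/33 = 1.7273.
r_{57} = n·r / (1 + (n − 1)·r) = 1.3283 / 1.5593 ≈ 0.8519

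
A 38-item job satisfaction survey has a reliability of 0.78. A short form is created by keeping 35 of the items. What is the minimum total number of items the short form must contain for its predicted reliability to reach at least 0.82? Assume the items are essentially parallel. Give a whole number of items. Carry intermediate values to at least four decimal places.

49

First, r for the 35-item form: n = 35/38 = 0.9211, so r_35 = 0.9211·0.78/(1 + (0.9211 − 1)·0.78) = 0.7656
Then solve for n' with r_old = 0.7656, r_target = 0.82: n' = 0.82(1 − 0.7656)/[0.7656(1 − 0.82)] = 1.3948
Total items = 1.3948 × 35 = 48.82, rounded up to 49.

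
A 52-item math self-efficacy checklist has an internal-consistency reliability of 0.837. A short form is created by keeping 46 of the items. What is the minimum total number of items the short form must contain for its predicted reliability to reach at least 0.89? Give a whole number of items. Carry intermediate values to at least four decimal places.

First, r for the 46-item form: n = 46/52 = 0.8846, so r_46 = 0.8846·0.837/(1 + (0.8846 − 1)·0.837) = 0.8196
Then solve for n' with r_old = 0.8196, r_target = 0.89: n' = 0.89(1 − 0.8196)/[0.8196(1 − 0.89)] = 1.7809
Total items = 1.7809 × 46 = 81.92, rounded up to 82.

82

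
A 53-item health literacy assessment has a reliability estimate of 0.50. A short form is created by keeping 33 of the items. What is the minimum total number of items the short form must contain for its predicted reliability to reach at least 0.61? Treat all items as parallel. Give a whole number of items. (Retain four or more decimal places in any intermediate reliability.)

Short-form reliability: n = 33/53 = 0.6226; r_33 = n·r/(1+(n−1)r) ≈ 0.3837
Length factor from the short form to reach 0.61: n' = 0.61(1 − 0.3837) / [0.3837(1 − 0.61)] ≈ 2.5123
Items = 2.5123 × 33 ≈ 82.91 → 83

83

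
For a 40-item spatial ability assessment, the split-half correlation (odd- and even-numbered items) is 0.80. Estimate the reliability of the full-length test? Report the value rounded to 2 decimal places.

0.89

r_full = 2r_hh / (1 + r_hh) = 2 × 0.80 / (1 + 0.80)
       = 1.6000 / 1.8000 = 0.8889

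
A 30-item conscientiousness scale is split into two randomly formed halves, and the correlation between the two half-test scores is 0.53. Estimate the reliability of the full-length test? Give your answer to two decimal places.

The full test is twice the length of either half (n = 2).
r_full = 2(0.53) / (1 + 0.53)
       = 1.0600 / 1.5300 = 0.6928

0.69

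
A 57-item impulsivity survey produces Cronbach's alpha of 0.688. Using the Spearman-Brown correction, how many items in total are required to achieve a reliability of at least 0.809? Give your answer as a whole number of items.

110

Invert Spearman-Brown to solve for n:
n = r*(1 − r) / [ r (1 − r*) ]
n = 0.809(1 − 0.688) / [0.688(1 − 0.809)]
  = 0.252408 / 0.131408 = 1.9208
Items needed = n × 57 = 1.9208 × 57 ≈ 109.49 → round up to 110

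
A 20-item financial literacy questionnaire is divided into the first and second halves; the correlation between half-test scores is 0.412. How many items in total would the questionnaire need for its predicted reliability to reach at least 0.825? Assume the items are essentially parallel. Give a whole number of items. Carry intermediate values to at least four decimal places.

68

Corrected full-test reliability: r_full = 2 × 0.412 / (1 + 0.412) ≈ 0.5836
Solve Spearman-Brown for n: n = 0.825(1 − 0.5836) / [0.5836(1 − 0.825)] = 3.3637
Required items = 3.3637 × 20 = 67.27, so 68 items.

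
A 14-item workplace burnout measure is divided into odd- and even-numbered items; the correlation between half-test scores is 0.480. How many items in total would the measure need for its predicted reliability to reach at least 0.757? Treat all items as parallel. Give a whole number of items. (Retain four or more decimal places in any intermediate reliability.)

24

Corrected full-test reliability: r_full = 2 × 0.480 / (1 + 0.480) ≈ 0.6486
n = r_tgt(1 − r_full) / [r_full(1 − r_tgt)] = 0.757 × 0.3514 / (0.6486 × 0.243) ≈ 1.6878
Items = 1.6878 × 14 ≈ 23.63 → 24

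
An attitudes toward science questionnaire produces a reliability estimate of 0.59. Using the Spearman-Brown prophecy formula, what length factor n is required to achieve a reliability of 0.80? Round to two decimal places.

2.78

n = 0.80 × (1 − 0.59) / [ 0.59 × (1 − 0.80) ]
  = 0.3280 / 0.1180 = 2.7797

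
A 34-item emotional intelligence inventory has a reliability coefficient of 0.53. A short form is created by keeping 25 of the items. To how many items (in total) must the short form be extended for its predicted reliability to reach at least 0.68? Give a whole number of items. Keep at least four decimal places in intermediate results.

65

First, r for the 25-item form: n = 25/34 = 0.7353, so r_25 = 0.7353·0.53/(1 + (0.7353 − 1)·0.53) = 0.4533
Length factor from the short form to reach 0.68: n' = 0.68(1 − 0.4533) / [0.4533(1 − 0.68)] ≈ 2.5628
Items = 2.5628 × 25 ≈ 64.07 → 65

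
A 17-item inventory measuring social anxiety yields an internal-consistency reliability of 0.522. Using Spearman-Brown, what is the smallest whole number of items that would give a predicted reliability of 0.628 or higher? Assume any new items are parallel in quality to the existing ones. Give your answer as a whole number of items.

n = 0.628 × (1 − 0.522) / [ 0.522 × (1 − 0.628) ]
n = 0.300184 / 0.194184 ≈ 1.5459
Items needed = n × 17 = 1.5459 × 17 ≈ 26.28 → round up to 27

27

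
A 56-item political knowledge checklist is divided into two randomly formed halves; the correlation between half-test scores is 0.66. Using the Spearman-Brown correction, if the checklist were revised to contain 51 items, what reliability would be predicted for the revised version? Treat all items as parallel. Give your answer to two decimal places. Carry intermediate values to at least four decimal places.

Full-test reliability from the split-half r: r_full = 2(0.66)/(1 + 0.66) = 0.7952
Then adjust to 51 items: n = 51/56 = 0.9107
r_new = n·r_full / (1 + (n − 1)·r_full) = 0.7242 / 0.9290 ≈ 0.7795

0.78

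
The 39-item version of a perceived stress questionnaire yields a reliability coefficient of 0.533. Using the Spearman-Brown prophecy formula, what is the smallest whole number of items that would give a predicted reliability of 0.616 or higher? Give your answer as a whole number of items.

Spearman-Brown solved for the length factor n:
n = r_target (1 − r_old) / [ r_old (1 − r_target) ]
n = [0.616 × 0.467] / [0.533 × 0.384]
n = 0.287672 / 0.204672 ≈ 1.4055
So the test needs 1.4055 × 39 ≈ 54.81 items; rounding up, 55.

55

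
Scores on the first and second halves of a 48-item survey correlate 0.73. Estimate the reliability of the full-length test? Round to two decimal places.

Apply the Spearman-Brown correction with n = 2:
r_full = 2r_hh / (1 + r_hh) = 2 × 0.73 / (1 + 0.73)
       = 1.4600 / 1.7300 = 0.8439

0.84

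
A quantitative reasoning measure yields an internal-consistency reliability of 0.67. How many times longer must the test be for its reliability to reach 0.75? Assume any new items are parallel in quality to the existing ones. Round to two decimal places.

1.48

Spearman-Brown solved for the length factor n:
n = r*(1 − r) / [ r (1 − r*) ]
n = [0.75 × 0.33] / [0.67 × 0.25]
n = 0.2475 / 0.1675 ≈ 1.4776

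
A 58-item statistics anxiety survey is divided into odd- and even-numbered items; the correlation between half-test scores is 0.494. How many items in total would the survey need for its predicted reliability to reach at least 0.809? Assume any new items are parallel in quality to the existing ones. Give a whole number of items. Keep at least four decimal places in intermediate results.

r_full = 2(0.494)/(1 + 0.494) = 0.6613
n = r_tgt(1 − r_full) / [r_full(1 − r_tgt)] = 0.809 × 0.3387 / (0.6613 × 0.191) ≈ 2.1694
Required items = 2.1694 × 58 = 125.83, so 126 items.

126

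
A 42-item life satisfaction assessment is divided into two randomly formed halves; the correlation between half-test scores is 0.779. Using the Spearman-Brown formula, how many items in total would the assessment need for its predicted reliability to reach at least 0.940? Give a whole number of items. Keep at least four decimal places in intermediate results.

94

Corrected full-test reliability: r_full = 2 × 0.779 / (1 + 0.779) ≈ 0.8758
Solve Spearman-Brown for n: n = 0.940(1 − 0.8758) / [0.8758(1 − 0.940)] = 2.2217
Items = 2.2217 × 42 ≈ 93.31 → 94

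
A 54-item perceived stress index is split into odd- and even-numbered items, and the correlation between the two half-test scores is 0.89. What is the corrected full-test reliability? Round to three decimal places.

0.942

The full test is twice the length of either half (n = 2).
r_full = 2r_hh / (1 + r_hh) = 2 × 0.89 / (1 + 0.89)
r_full = 1.7800 / 1.8900 ≈ 0.9418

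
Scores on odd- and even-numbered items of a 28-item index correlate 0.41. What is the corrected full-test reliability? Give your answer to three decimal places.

r_full = 2(0.41) / (1 + 0.41)
       = 0.8200 / 1.4100 = 0.5816

0.582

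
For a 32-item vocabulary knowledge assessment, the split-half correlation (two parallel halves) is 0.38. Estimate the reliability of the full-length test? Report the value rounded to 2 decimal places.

The full test is twice the length of either half (n = 2).
r_full = 2r_hh / (1 + r_hh) = 2 × 0.38 / (1 + 0.38)
r_full = 0.7600 / 1.3800 ≈ 0.5507

0.55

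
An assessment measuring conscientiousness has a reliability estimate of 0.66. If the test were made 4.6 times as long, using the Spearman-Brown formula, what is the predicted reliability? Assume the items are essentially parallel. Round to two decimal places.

0.90

Spearman-Brown: r_new = n·r / (1 + (n − 1)·r)
r_new = (4.6 × 0.66) / (1 + (4.6 − 1) × 0.66)
     = 3.0360 / 3.3760 = 0.8993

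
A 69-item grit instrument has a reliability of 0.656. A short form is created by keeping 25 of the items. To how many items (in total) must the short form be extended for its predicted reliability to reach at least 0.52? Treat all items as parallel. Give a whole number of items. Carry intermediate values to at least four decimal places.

First, r for the 25-item form: n = 25/69 = 0.3623, so r_25 = 0.3623·0.656/(1 + (0.3623 − 1)·0.656) = 0.4086
Length factor from the short form to reach 0.52: n' = 0.52(1 − 0.4086) / [0.4086(1 − 0.52)] ≈ 1.5680
Items = 1.5680 × 25 ≈ 39.20 → 40

40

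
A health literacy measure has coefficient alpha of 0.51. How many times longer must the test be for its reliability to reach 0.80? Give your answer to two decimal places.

n = 0.80 × (1 − 0.51) / [ 0.51 × (1 − 0.80) ]
  = 0.3920 / 0.1020 = 3.8431

3.84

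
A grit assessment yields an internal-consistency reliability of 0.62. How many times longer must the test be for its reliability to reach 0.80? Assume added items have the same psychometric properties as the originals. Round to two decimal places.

2.45

Invert Spearman-Brown to solve for n:
n = r*(1 − r) / [ r (1 − r*) ]
n = 0.80(1 − 0.62) / [0.62(1 − 0.80)]
n = 0.3040 / 0.1240 ≈ 2.4516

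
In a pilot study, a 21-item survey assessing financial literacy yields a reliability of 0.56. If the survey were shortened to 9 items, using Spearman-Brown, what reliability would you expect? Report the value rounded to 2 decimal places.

0.35

n = 9/21 = 0.4286
By Spearman-Brown, r_new = n r / (1 + (n − 1) r).
r_new = 0.4286·0.56 / [1 + (0.4286 − 1)·0.56]
     = 0.2400 / 0.6800 = 0.3529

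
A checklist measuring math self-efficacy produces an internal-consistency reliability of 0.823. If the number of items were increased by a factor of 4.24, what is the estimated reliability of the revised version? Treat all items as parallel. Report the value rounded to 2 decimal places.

0.95

Apply the Spearman-Brown prophecy formula, r' = nr / [1 + (n − 1)r]:
r_new = (4.24 × 0.823) / (1 + (4.24 − 1) × 0.823)
     = 3.4895 / 3.6665 = 0.9517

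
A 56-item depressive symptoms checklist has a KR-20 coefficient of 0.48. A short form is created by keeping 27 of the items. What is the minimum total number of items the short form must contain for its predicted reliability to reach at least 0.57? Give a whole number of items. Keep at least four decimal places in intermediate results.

Short-form reliability: n = 27/56 = 0.4821; r_27 = n·r/(1+(n−1)r) ≈ 0.3080
Then solve for n' with r_old = 0.3080, r_target = 0.57: n' = 0.57(1 − 0.3080)/[0.3080(1 − 0.57)] = 2.9783
Total items = 2.9783 × 27 = 80.41, rounded up to 81.

81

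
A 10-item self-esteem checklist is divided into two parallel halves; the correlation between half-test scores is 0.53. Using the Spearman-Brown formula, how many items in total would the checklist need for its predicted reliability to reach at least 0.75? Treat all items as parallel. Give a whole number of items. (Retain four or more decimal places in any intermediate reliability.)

r_full = 2(0.53)/(1 + 0.53) = 0.6928
Solve Spearman-Brown for n: n = 0.75(1 − 0.6928) / [0.6928(1 − 0.75)] = 1.3303
Required items = 1.3303 × 10 = 13.30, so 14 items.

14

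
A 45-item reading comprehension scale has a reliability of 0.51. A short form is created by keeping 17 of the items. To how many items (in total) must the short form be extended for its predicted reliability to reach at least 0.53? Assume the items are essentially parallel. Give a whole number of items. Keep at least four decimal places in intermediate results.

49

First, r for the 17-item form: n = 17/45 = 0.3778, so r_17 = 0.3778·0.51/(1 + (0.3778 − 1)·0.51) = 0.2822
Then solve for n' with r_old = 0.2822, r_target = 0.53: n' = 0.53(1 − 0.2822)/[0.2822(1 − 0.53)] = 2.8683
Items = 2.8683 × 17 ≈ 48.76 → 49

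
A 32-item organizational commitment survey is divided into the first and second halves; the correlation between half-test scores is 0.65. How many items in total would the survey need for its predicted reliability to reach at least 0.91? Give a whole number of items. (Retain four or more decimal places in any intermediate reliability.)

r_full = 2(0.65)/(1 + 0.65) = 0.7879
n = r_tgt(1 − r_full) / [r_full(1 − r_tgt)] = 0.91 × 0.2121 / (0.7879 × 0.09) ≈ 2.7219
Items = 2.7219 × 32 ≈ 87.10 → 88

88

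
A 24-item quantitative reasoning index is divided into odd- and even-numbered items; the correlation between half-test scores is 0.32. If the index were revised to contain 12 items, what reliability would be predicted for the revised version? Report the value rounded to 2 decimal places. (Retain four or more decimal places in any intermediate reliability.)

First correct the split-half correlation to full-test reliability: r_full = 2 × 0.32 / (1 + 0.32) ≈ 0.4848
Then adjust to 12 items: n = 12/24 = 0.5000
r_new = n·r_full / (1 + (n − 1)·r_full) = 0.2424 / 0.7576 ≈ 0.3200

0.32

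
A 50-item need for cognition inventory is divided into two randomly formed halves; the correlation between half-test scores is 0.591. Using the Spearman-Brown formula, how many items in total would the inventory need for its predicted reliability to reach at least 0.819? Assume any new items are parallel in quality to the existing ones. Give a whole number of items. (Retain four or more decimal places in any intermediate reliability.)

79

r_full = 2(0.591)/(1 + 0.591) = 0.7429
Solve Spearman-Brown for n: n = 0.819(1 − 0.7429) / [0.7429(1 − 0.819)] = 1.5659
Required items = 1.5659 × 50 = 78.30, so 79 items.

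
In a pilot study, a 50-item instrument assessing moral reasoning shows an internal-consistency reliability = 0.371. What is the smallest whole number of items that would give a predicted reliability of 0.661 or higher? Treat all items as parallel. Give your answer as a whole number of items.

n = [0.661 × 0.629] / [0.371 × 0.339]
n = 0.415769 / 0.125769 ≈ 3.3058
3.3058 × 50 = 165.29 → 166 items

166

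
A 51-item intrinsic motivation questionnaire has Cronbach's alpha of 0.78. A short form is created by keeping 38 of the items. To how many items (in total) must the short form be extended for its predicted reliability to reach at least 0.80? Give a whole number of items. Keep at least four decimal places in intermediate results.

Short-form reliability: n = 38/51 = 0.7451; r_38 = n·r/(1+(n−1)r) ≈ 0.7254
Length factor from the short form to reach 0.80: n' = 0.80(1 − 0.7254) / [0.7254(1 − 0.80)] ≈ 1.5142
Total items = 1.5142 × 38 = 57.54, rounded up to 58.

58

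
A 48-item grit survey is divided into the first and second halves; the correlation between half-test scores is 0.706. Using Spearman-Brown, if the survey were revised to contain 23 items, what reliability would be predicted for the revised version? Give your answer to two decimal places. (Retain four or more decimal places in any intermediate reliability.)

0.70

Spearman-Brown correction (n = 2): r_full = 2·0.706/(1 + 0.706) = 0.8277
Length factor from 48 to 23 items: n = 23/48 = 0.4792
r_new = n·r_full / (1 + (n − 1)·r_full) = 0.3966 / 0.5689 ≈ 0.6971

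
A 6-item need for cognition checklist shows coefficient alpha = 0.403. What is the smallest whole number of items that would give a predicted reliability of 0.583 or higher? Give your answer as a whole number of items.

13

Invert Spearman-Brown to solve for n:
n = r_target (1 − r_old) / [ r_old (1 − r_target) ]
n = [0.583 × 0.597] / [0.403 × 0.417]
n = 0.348051 / 0.168051 ≈ 2.0711
So the test needs 2.0711 × 6 ≈ 12.43 items; rounding up, 13.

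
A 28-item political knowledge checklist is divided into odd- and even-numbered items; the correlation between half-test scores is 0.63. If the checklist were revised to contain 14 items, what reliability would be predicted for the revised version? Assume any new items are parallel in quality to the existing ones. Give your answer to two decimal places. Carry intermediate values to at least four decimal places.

0.63

First correct the split-half correlation to full-test reliability: r_full = 2 × 0.63 / (1 + 0.63) ≈ 0.7730
Length factor from 28 to 14 items: n = 14/28 = 0.5000
r_new = n·r_full / (1 + (n − 1)·r_full) = 0.3865 / 0.6135 ≈ 0.6300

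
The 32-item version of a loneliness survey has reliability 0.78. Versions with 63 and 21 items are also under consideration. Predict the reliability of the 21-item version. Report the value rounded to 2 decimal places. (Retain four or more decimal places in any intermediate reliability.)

The 63-item form is not needed; work directly from the 32-item form with n = 21/32 = 0.6562.
r_{21} = n·r / (1 + (n − 1)·r) = 0.5118 / 0.7318 ≈ 0.6994

0.70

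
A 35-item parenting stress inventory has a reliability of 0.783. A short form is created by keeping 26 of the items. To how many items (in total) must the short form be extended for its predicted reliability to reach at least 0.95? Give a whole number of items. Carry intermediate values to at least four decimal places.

First, r for the 26-item form: n = 26/35 = 0.7429, so r_26 = 0.7429·0.783/(1 + (0.7429 − 1)·0.783) = 0.7283
Length factor from the short form to reach 0.95: n' = 0.95(1 − 0.7283) / [0.7283(1 − 0.95)] ≈ 7.0882
Items = 7.0882 × 26 ≈ 184.29 → 185

185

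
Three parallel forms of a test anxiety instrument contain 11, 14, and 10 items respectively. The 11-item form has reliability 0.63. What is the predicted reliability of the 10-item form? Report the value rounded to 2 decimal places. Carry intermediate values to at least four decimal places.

0.61

The 14-item form is not needed; work directly from the 11-item form with n = 10/11 = 0.9091.
r_{10} = n·r / (1 + (n − 1)·r) = 0.5727 / 0.9427 ≈ 0.6075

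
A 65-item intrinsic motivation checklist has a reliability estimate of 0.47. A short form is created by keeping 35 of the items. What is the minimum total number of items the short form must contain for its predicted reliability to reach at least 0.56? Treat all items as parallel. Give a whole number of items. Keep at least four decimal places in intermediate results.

94

Short-form reliability: n = 35/65 = 0.5385; r_35 = n·r/(1+(n−1)r) ≈ 0.3232
Then solve for n' with r_old = 0.3232, r_target = 0.56: n' = 0.56(1 − 0.3232)/[0.3232(1 − 0.56)] = 2.6652
Items = 2.6652 × 35 ≈ 93.28 → 94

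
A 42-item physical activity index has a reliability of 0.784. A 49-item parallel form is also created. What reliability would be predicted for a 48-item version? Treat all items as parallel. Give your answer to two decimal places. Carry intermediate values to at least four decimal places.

0.81

Only the ratio of lengths matters: n = 48/42 = 1.1429
r_{48} = n·r / (1 + (n − 1)·r) = 0.8960 / 1.1120 ≈ 0.8058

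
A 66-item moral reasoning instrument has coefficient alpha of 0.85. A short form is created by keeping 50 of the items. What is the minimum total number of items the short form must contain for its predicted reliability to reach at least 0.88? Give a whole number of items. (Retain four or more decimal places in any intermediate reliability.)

86

Short-form reliability: n = 50/66 = 0.7576; r_50 = n·r/(1+(n−1)r) ≈ 0.8111
Then solve for n' with r_old = 0.8111, r_target = 0.88: n' = 0.88(1 − 0.8111)/[0.8111(1 − 0.88)] = 1.7079
Total items = 1.7079 × 50 = 85.39, rounded up to 86.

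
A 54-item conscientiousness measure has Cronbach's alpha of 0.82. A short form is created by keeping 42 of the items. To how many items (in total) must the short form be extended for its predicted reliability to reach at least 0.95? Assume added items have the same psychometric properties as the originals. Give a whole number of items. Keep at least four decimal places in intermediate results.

First, r for the 42-item form: n = 42/54 = 0.7778, so r_42 = 0.7778·0.82/(1 + (0.7778 − 1)·0.82) = 0.7799
Then solve for n' with r_old = 0.7799, r_target = 0.95: n' = 0.95(1 − 0.7799)/[0.7799(1 − 0.95)] = 5.3621
Total items = 5.3621 × 42 = 225.21, rounded up to 226.

226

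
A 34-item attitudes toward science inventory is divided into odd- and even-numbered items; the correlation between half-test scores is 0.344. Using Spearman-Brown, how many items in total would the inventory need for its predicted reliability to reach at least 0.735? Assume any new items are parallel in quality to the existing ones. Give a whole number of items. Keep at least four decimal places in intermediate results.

90

Corrected full-test reliability: r_full = 2 × 0.344 / (1 + 0.344) ≈ 0.5119
n = r_tgt(1 − r_full) / [r_full(1 − r_tgt)] = 0.735 × 0.4881 / (0.5119 × 0.265) ≈ 2.6446
Required items = 2.6446 × 34 = 89.92, so 90 items.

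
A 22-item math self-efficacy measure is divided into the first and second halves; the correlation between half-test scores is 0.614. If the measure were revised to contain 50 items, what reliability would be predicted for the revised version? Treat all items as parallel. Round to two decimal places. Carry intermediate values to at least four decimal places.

Full-test reliability from the split-half r: r_full = 2(0.614)/(1 + 0.614) = 0.7608
Length factor from 22 to 50 items: n = 50/22 = 2.2727
r_new = n·r_full / (1 + (n − 1)·r_full) = 1.7291 / 1.9683 ≈ 0.8785

0.88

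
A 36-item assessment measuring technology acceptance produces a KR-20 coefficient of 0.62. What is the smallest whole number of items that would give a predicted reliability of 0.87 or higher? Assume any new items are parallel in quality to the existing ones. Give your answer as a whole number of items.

148

Spearman-Brown solved for the length factor n:
n = r_target (1 − r_old) / [ r_old (1 − r_target) ]
n = [0.87 × 0.38] / [0.62 × 0.13]
  = 0.3306 / 0.0806 = 4.1017
So the test needs 4.1017 × 36 ≈ 147.66 items; rounding up, 148.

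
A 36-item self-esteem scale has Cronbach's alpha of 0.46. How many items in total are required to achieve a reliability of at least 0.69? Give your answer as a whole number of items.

95

n = 0.69 × (1 − 0.46) / [ 0.46 × (1 − 0.69) ]
n = 0.3726 / 0.1426 ≈ 2.6129
Items needed = n × 36 = 2.6129 × 36 ≈ 94.06 → round up to 95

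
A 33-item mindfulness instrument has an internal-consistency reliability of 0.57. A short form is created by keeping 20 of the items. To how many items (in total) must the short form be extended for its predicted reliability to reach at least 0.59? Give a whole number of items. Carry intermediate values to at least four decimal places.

Short-form reliability: n = 20/33 = 0.6061; r_20 = n·r/(1+(n−1)r) ≈ 0.4455
Then solve for n' with r_old = 0.4455, r_target = 0.59: n' = 0.59(1 − 0.4455)/[0.4455(1 − 0.59)] = 1.7911
Items = 1.7911 × 20 ≈ 35.82 → 36

36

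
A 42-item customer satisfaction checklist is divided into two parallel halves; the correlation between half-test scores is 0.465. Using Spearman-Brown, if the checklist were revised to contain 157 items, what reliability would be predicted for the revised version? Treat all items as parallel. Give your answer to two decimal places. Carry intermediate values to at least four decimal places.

0.87

Full-test reliability from the split-half r: r_full = 2(0.465)/(1 + 0.465) = 0.6348
Then adjust to 157 items: n = 157/42 = 3.7381
r_new = n·r_full / (1 + (n − 1)·r_full) = 2.3729 / 2.7381 ≈ 0.8666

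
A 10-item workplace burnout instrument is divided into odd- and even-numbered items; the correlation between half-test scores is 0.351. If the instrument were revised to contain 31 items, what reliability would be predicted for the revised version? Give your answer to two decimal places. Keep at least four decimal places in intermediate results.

Spearman-Brown correction (n = 2): r_full = 2·0.351/(1 + 0.351) = 0.5196
Then adjust to 31 items: n = 31/10 = 3.1000
r_new = n·r_full / (1 + (n − 1)·r_full) = 1.6108 / 2.0912 ≈ 0.7703

0.77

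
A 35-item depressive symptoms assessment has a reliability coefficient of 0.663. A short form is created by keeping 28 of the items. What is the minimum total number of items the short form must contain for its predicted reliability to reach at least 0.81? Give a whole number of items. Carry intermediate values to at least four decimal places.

First, r for the 28-item form: n = 28/35 = 0.8000, so r_28 = 0.8000·0.663/(1 + (0.8000 − 1)·0.663) = 0.6115
Then solve for n' with r_old = 0.6115, r_target = 0.81: n' = 0.81(1 − 0.6115)/[0.6115(1 − 0.81)] = 2.7085
Items = 2.7085 × 28 ≈ 75.84 → 76

76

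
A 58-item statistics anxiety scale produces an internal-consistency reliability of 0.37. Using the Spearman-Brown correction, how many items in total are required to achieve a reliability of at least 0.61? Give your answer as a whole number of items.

Spearman-Brown solved for the length factor n:
n = r_target (1 − r_old) / [ r_old (1 − r_target) ]
n = [0.61 × 0.63] / [0.37 × 0.39]
  = 0.3843 / 0.1443 = 2.6632
So the test needs 2.6632 × 58 ≈ 154.47 items; rounding up, 155.

155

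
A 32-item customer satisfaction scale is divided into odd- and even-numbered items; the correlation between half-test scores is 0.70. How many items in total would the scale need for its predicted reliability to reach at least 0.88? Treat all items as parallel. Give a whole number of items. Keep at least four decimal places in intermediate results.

51

Corrected full-test reliability: r_full = 2 × 0.70 / (1 + 0.70) ≈ 0.8235
n = r_tgt(1 − r_full) / [r_full(1 − r_tgt)] = 0.88 × 0.1765 / (0.8235 × 0.12) ≈ 1.5717
Items = 1.5717 × 32 ≈ 50.29 → 51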